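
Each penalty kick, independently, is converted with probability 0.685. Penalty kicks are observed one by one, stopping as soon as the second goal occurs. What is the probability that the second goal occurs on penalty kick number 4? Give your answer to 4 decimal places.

Y = trial on which the second success occurs; negative binomial, r=2, p=0.685.
P(Y=4) = C(3,1) · p^2 · (1−p)^2
= 3 · 0.46923 · 0.099225 = 0.139677

0.1397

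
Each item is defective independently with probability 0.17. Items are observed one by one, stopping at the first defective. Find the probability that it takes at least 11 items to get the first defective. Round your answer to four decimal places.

Y = number of items to the first success; geometric, p = 0.17.
P(Y > 10) = P(first 10 all fail) = (1−p)^10 = 0.155160

0.1552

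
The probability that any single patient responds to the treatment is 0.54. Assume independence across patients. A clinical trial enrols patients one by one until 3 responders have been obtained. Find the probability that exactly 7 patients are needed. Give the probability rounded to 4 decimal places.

Y = trial on which the third success occurs; negative binomial, r=3, p=0.54.
P(Y=7) = C(6,2) · p^3 · (1−p)^4
= 15 · 0.15746 · 0.044775 = 0.105756

0.1058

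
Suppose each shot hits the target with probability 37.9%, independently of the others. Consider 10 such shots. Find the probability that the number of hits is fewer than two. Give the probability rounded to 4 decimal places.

X ~ Binomial(10, 0.379); P(X ≤ 1) = Σ C(10,k) p^k (1−p)^(10−k) over k:
  k=0: C(10,0)·0.379^0·0.621^10 = 0.008529
  k=1: C(10,1)·0.379^1·0.621^9 = 0.052055
Total = 0.060584

0.0606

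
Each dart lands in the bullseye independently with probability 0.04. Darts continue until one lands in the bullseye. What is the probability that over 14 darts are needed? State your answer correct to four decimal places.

Y = number of darts to the first success; geometric, p = 0.04.
P(Y > 14) = P(first 14 all fail) = (1−p)^14 = 0.564673

0.5647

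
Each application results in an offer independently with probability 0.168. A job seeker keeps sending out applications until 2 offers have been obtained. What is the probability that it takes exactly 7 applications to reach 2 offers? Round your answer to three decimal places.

0.068

Y = trial on which the second success occurs; negative binomial, r=2, p=0.168.
P(Y=7) = C(6,1) · p^2 · (1−p)^5
= 6 · 0.028224 · 0.39867 = 0.06751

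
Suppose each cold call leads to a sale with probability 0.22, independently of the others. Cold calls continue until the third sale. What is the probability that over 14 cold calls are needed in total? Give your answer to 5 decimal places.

0.37606

Needing more than 14 cold calls ⇔ fewer than 3 successes in the first 14. With X ~ Binomial(14, 0.22), P(Y > 14) = P(X ≤ 2).
  k=0: C(14,0)·0.22^0·0.78^14 = 0.0308549
  k=1: C(14,1)·0.22^1·0.78^13 = 0.1218374
  k=2: C(14,2)·0.22^2·0.78^12 = 0.2233685
P(X ≤ 2) = 0.3760608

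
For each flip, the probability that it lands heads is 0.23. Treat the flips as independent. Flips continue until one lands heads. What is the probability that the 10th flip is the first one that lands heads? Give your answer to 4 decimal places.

0.0219

Geometric (trials to first success), p = 0.23.
P(Y = 10) = (1−p)^9 · p = 0.095152 · 0.23 = 0.021885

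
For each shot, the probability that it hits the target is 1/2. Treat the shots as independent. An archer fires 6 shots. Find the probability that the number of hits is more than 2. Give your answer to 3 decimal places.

X ~ Binomial(6, 0.50); P(X ≥ 3) = Σ C(6,k) p^k (1−p)^(6−k) over k:
  k=3: C(6,3)·0.50^3·0.50^3 = 0.31250
  k=4: C(6,4)·0.50^4·0.50^2 = 0.23438
  k=5: C(6,5)·0.50^5·0.50^1 = 0.09375
  k=6: C(6,6)·0.50^6·0.50^0 = 0.01562
Total = 0.65625

0.656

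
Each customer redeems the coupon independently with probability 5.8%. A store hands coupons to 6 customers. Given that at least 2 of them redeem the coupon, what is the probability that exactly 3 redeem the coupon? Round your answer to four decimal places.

0.0756

X ~ Binomial(6, 0.058). Want P(X=3 | X≥2) = P(X=3) / P(X≥2).
P(X=3) = C(6,3)·0.058^3·0.942^3 = 0.003262
P(X≥2) = 1 − 0.698724 − 0.258127 = 0.043149
Ratio = 0.003262 / 0.043149 = 0.075595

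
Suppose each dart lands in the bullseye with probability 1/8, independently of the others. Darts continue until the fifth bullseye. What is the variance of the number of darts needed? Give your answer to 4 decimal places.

Y = total darts until the fifth success; negative binomial with r=5, p=0.125.
Var(Y) = r(1−p)/p² = 5·0.875 / 0.125² = 280.000000

280.0000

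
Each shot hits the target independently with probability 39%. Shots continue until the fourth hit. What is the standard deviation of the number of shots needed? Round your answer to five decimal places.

Y = total shots until the fourth success; negative binomial with r=4, p=0.39.
SD(Y) = √[r(1−p)/p²] = √(16.0420776) = 4.0052562

4.00526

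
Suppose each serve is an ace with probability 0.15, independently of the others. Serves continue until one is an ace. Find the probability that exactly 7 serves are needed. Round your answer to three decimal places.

0.057

Geometric (trials to first success), p = 0.15.
P(Y = 7) = (1−p)^6 · p = 0.37715 · 0.15 = 0.05657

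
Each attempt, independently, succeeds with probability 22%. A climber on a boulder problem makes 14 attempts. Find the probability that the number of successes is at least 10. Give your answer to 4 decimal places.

0.0001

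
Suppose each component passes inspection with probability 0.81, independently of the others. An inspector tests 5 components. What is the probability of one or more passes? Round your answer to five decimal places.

0.99975

P(at least one) = 1 − P(none) = 1 − (1 − 0.81)^5
= 1 − 0.0002476 = 0.9997524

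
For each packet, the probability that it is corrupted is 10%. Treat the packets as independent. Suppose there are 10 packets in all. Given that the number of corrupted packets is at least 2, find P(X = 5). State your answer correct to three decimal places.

0.006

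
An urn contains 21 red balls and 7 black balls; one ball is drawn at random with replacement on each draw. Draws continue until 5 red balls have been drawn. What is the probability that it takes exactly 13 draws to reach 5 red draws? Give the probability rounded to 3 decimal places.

0.002

Y = trial on which the fifth success occurs; negative binomial, r=5, p=0.75.
P(Y=13) = C(12,4) · p^5 · (1−p)^8
= 495 · 0.2373 · 1.5259e-05 = 0.00179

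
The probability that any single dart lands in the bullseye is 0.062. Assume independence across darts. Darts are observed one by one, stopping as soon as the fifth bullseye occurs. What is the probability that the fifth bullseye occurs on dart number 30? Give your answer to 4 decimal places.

Y = trial on which the fifth success occurs; negative binomial, r=5, p=0.062.
P(Y=30) = C(29,4) · p^5 · (1−p)^25
= 23751 · 9.1613e-07 · 0.20187 = 0.004392

0.0044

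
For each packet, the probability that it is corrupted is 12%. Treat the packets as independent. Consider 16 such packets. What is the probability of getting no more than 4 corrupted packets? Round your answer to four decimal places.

0.9652

X ~ Binomial(16, 0.12); P(X ≤ 4) = Σ C(16,k) p^k (1−p)^(16−k) over k:
  k=0: C(16,0)·0.12^0·0.88^16 = 0.129337
  k=1: C(16,1)·0.12^1·0.88^15 = 0.282190
  k=2: C(16,2)·0.12^2·0.88^14 = 0.288603
  k=3: C(16,3)·0.12^3·0.88^13 = 0.183657
  k=4: C(16,4)·0.12^4·0.88^12 = 0.081393
Total = 0.965180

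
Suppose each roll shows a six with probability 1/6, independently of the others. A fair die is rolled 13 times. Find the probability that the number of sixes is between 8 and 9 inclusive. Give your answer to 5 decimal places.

X ~ Binomial(13, 0.166667); P(8 ≤ X ≤ 9) = Σ C(13,k) p^k (1−p)^(13−k) over k:
  k=8: C(13,8)·0.166667^8·0.833333^5 = 0.0003079
  k=9: C(13,9)·0.166667^9·0.833333^4 = 0.0000342
Total = 0.0003422

0.00034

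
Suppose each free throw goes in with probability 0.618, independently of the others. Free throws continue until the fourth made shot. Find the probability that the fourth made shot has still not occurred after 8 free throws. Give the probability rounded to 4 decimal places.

Needing more than 8 free throws ⇔ fewer than 4 successes in the first 8. With X ~ Binomial(8, 0.618), P(Y > 8) = P(X ≤ 3).
  k=0: C(8,0)·0.618^0·0.382^8 = 0.000453
  k=1: C(8,1)·0.618^1·0.382^7 = 0.005868
  k=2: C(8,2)·0.618^2·0.382^6 = 0.033229
  k=3: C(8,3)·0.618^3·0.382^5 = 0.107515
P(X ≤ 3) = 0.147066

0.1471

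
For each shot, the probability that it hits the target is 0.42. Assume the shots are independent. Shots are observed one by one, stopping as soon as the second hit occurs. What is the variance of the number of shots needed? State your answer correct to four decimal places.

6.5760

Y = total shots until the second success; negative binomial with r=2, p=0.42.
Var(Y) = r(1−p)/p² = 2·0.58 / 0.42² = 6.575964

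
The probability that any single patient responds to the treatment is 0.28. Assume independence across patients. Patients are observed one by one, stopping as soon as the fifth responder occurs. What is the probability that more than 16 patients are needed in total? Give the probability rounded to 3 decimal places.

0.521

Needing more than 16 patients ⇔ fewer than 5 successes in the first 16. With X ~ Binomial(16, 0.28), P(Y > 16) = P(X ≤ 4).
  k=0: C(16,0)·0.28^0·0.72^16 = 0.00522
  k=1: C(16,1)·0.28^1·0.72^15 = 0.03245
  k=2: C(16,2)·0.28^2·0.72^14 = 0.09466
  k=3: C(16,3)·0.28^3·0.72^13 = 0.17178
  k=4: C(16,4)·0.28^4·0.72^12 = 0.21712
P(X ≤ 4) = 0.52123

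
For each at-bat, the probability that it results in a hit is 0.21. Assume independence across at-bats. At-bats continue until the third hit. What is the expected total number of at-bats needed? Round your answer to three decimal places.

Y = total at-bats until the third success; negative binomial with r=3, p=0.21.
E[Y] = r / p = 3 / 0.21 = 14.28571

14.286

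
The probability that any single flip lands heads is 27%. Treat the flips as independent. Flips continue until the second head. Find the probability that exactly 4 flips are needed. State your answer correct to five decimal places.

Y = trial on which the second success occurs; negative binomial, r=2, p=0.27.
P(Y=4) = C(3,1) · p^2 · (1−p)^2
= 3 · 0.0729 · 0.5329 = 0.1165452

0.11655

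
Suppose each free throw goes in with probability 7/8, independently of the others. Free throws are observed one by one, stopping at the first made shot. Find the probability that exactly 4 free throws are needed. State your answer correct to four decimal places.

Geometric (trials to first success), p = 0.875.
P(Y = 4) = (1−p)^3 · p = 0.0019531 · 0.875 = 0.001709

0.0017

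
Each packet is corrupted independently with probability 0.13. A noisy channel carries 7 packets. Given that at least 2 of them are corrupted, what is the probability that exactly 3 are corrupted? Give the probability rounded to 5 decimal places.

0.19309

X ~ Binomial(7, 0.13). Want P(X=3 | X≥2) = P(X=3) / P(X≥2).
P(X=3) = C(7,3)·0.13^3·0.87^4 = 0.0440530
P(X≥2) = 1 − 0.3772548 − 0.3945998 = 0.2281454
Ratio = 0.0440530 / 0.2281454 = 0.1930916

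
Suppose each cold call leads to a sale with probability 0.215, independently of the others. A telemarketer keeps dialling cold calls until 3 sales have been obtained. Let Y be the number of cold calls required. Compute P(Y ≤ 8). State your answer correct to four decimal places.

0.2370

Finishing within 8 cold calls ⇔ at least 3 successes in the first 8. With X ~ Binomial(8, 0.215), P(Y ≤ 8) = 1 − P(X ≤ 2).
  k=0: C(8,0)·0.215^0·0.785^8 = 0.144197
  k=1: C(8,1)·0.215^1·0.785^7 = 0.315948
  k=2: C(8,2)·0.215^2·0.785^6 = 0.302868
1 − 0.763013 = 0.236987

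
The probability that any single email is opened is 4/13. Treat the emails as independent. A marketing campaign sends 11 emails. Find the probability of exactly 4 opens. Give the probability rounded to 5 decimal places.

X ~ Binomial(n=11, p=0.307692).
P(X=4) = C(11,4) · p^4 · (1−p)^7
= 330 · 0.0089633 · 0.076224 = 0.2254626

0.22546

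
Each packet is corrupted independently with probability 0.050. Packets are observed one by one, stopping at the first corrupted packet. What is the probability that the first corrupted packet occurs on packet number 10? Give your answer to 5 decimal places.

Geometric (trials to first success), p = 0.05.
P(Y = 10) = (1−p)^9 · p = 0.63025 · 0.05 = 0.0315125

0.03151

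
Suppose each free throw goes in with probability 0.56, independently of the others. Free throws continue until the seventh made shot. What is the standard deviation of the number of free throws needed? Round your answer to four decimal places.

Y = total free throws until the seventh success; negative binomial with r=7, p=0.56.
SD(Y) = √[r(1−p)/p²] = √(9.821429) = 3.133916

3.1339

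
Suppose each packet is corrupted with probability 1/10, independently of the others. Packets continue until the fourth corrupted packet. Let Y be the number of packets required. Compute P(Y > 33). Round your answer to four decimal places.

0.5769

Needing more than 33 packets ⇔ fewer than 4 successes in the first 33. With X ~ Binomial(33, 0.10), P(Y > 33) = P(X ≤ 3).
  k=0: C(33,0)·0.10^0·0.90^33 = 0.030903
  k=1: C(33,1)·0.10^1·0.90^32 = 0.113312
  k=2: C(33,2)·0.10^2·0.90^31 = 0.201443
  k=3: C(33,3)·0.10^3·0.90^30 = 0.231286
P(X ≤ 3) = 0.576944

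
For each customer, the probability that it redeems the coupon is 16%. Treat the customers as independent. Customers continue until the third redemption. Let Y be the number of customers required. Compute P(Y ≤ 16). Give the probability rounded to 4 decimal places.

Finishing within 16 customers ⇔ at least 3 successes in the first 16. With X ~ Binomial(16, 0.16), P(Y ≤ 16) = 1 − P(X ≤ 2).
  k=0: C(16,0)·0.16^0·0.84^16 = 0.061442
  k=1: C(16,1)·0.16^1·0.84^15 = 0.187253
  k=2: C(16,2)·0.16^2·0.84^14 = 0.267505
1 − 0.516200 = 0.483800

0.4838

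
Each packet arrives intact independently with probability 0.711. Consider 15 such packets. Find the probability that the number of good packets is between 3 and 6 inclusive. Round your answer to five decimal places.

X ~ Binomial(15, 0.711); P(3 ≤ X ≤ 6) = Σ C(15,k) p^k (1−p)^(15−k) over k:
  k=3: C(15,3)·0.711^3·0.289^12 = 0.0000555
  k=4: C(15,4)·0.711^4·0.289^11 = 0.0004097
  k=5: C(15,5)·0.711^5·0.289^10 = 0.0022176
  k=6: C(15,6)·0.711^6·0.289^9 = 0.0090929
Total = 0.0117757

0.01178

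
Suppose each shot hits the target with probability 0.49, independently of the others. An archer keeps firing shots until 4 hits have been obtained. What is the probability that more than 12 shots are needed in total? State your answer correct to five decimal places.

0.08316

Needing more than 12 shots ⇔ fewer than 4 successes in the first 12. With X ~ Binomial(12, 0.49), P(Y > 12) = P(X ≤ 3).
  k=0: C(12,0)·0.49^0·0.51^12 = 0.0003096
  k=1: C(12,1)·0.49^1·0.51^11 = 0.0035698
  k=2: C(12,2)·0.49^2·0.51^10 = 0.0188642
  k=3: C(12,3)·0.49^3·0.51^9 = 0.0604147
P(X ≤ 3) = 0.0831583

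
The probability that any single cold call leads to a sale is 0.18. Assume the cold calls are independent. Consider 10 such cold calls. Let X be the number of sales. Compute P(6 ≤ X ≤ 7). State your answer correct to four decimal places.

0.0036

X ~ Binomial(10, 0.18); P(6 ≤ X ≤ 7) = Σ C(10,k) p^k (1−p)^(10−k) over k:
  k=6: C(10,6)·0.18^6·0.82^4 = 0.003229
  k=7: C(10,7)·0.18^7·0.82^3 = 0.000405
Total = 0.003634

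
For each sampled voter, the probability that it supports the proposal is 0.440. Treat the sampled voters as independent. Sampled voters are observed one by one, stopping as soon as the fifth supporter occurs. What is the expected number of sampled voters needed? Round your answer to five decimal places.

11.36364

Y = total sampled voters until the fifth success; negative binomial with r=5, p=0.44.
E[Y] = r / p = 5 / 0.44 = 11.3636364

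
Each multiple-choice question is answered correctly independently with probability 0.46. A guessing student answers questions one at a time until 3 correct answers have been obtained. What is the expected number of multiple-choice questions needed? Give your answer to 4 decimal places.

6.5217

Y = total multiple-choice questions until the third success; negative binomial with r=3, p=0.46.
E[Y] = r / p = 3 / 0.46 = 6.521739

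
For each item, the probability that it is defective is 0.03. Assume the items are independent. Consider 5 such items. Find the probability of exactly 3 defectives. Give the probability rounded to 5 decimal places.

X ~ Binomial(n=5, p=0.03).
P(X=3) = C(5,3) · p^3 · (1−p)^2
= 10 · 2.7e-05 · 0.9409 = 0.0002540

0.00025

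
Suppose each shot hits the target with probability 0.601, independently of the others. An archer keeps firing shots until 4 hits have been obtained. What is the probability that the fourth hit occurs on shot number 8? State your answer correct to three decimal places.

0.116

Y = trial on which the fourth success occurs; negative binomial, r=4, p=0.601.
P(Y=8) = C(7,3) · p^4 · (1−p)^4
= 35 · 0.13047 · 0.025345 = 0.11573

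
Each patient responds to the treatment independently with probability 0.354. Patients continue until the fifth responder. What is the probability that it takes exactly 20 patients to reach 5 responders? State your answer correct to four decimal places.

0.0307

Y = trial on which the fifth success occurs; negative binomial, r=5, p=0.354.
P(Y=20) = C(19,4) · p^5 · (1−p)^15
= 3876 · 0.0055593 · 0.0014239 = 0.030682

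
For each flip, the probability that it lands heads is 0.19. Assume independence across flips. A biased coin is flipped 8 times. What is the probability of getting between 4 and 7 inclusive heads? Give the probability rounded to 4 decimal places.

0.0476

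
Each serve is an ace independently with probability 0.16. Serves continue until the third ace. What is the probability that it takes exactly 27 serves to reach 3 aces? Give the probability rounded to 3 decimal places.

0.020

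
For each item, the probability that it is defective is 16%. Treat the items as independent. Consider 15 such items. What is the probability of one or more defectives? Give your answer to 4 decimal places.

P(at least one) = 1 − P(none) = 1 − (1 − 0.16)^15
= 1 − 0.073146 = 0.926854

0.9269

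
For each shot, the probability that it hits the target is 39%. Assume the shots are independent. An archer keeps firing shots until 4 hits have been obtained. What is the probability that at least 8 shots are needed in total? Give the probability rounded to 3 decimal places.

Needing more than 7 shots ⇔ fewer than 4 successes in the first 7. With X ~ Binomial(7, 0.39), P(Y > 7) = P(X ≤ 3).
  k=0: C(7,0)·0.39^0·0.61^7 = 0.03143
  k=1: C(7,1)·0.39^1·0.61^6 = 0.14065
  k=2: C(7,2)·0.39^2·0.61^5 = 0.26977
  k=3: C(7,3)·0.39^3·0.61^4 = 0.28746
P(X ≤ 3) = 0.72931

0.729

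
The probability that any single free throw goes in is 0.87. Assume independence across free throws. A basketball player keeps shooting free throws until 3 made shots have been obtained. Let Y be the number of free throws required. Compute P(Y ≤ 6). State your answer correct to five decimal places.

Finishing within 6 free throws ⇔ at least 3 successes in the first 6. With X ~ Binomial(6, 0.87), P(Y ≤ 6) = 1 − P(X ≤ 2).
  k=0: C(6,0)·0.87^0·0.13^6 = 0.0000048
  k=1: C(6,1)·0.87^1·0.13^5 = 0.0001938
  k=2: C(6,2)·0.87^2·0.13^4 = 0.0032427
1 − 0.0034413 = 0.9965587

0.99656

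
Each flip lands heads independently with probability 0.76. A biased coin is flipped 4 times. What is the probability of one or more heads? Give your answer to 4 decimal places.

0.9967

P(at least one) = 1 − P(none) = 1 − (1 − 0.76)^4
= 1 − 0.003318 = 0.996682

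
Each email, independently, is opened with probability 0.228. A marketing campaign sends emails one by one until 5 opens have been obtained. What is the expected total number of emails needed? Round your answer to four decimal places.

Y = total emails until the fifth success; negative binomial with r=5, p=0.228.
E[Y] = r / p = 5 / 0.228 = 21.929825

21.9298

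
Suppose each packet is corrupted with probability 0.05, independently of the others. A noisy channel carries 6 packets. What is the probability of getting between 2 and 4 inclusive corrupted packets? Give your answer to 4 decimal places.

0.0328

X ~ Binomial(6, 0.05); P(2 ≤ X ≤ 4) = Σ C(6,k) p^k (1−p)^(6−k) over k:
  k=2: C(6,2)·0.05^2·0.95^4 = 0.030544
  k=3: C(6,3)·0.05^3·0.95^3 = 0.002143
  k=4: C(6,4)·0.05^4·0.95^2 = 0.000085
Total = 0.032772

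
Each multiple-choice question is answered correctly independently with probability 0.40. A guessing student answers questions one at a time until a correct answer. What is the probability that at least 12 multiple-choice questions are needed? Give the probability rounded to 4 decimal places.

0.0036

Y = number of multiple-choice questions to the first success; geometric, p = 0.40.
P(Y > 11) = P(first 11 all fail) = (1−p)^11 = 0.003628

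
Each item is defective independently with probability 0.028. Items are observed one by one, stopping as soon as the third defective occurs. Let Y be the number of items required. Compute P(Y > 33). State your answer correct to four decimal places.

0.9357

Needing more than 33 items ⇔ fewer than 3 successes in the first 33. With X ~ Binomial(33, 0.028), P(Y > 33) = P(X ≤ 2).
  k=0: C(33,0)·0.028^0·0.972^33 = 0.391730
  k=1: C(33,1)·0.028^1·0.972^32 = 0.372385
  k=2: C(33,2)·0.028^2·0.972^31 = 0.171634
P(X ≤ 2) = 0.935749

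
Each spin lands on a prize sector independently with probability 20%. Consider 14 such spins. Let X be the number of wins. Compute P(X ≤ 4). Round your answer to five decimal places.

0.87016

X ~ Binomial(14, 0.20); P(X ≤ 4) = Σ C(14,k) p^k (1−p)^(14−k) over k:
  k=0: C(14,0)·0.20^0·0.80^14 = 0.0439805
  k=1: C(14,1)·0.20^1·0.80^13 = 0.1539316
  k=2: C(14,2)·0.20^2·0.80^12 = 0.2501389
  k=3: C(14,3)·0.20^3·0.80^11 = 0.2501389
  k=4: C(14,4)·0.20^4·0.80^10 = 0.1719705
Total = 0.8701604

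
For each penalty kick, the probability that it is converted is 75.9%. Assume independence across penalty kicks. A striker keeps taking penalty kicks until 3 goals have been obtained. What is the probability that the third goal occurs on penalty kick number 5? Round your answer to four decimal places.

0.1524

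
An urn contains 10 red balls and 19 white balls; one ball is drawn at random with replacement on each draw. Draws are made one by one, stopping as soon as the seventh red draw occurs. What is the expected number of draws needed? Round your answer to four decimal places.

Y = total draws until the seventh success; negative binomial with r=7, p=0.344828.
E[Y] = r / p = 7 / 0.344828 = 20.300000

20.3000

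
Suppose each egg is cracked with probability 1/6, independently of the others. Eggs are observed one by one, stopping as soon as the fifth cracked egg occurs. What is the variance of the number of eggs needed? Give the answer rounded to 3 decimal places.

Y = total eggs until the fifth success; negative binomial with r=5, p=0.166667.
Var(Y) = r(1−p)/p² = 5·0.833333 / 0.166667² = 150.00000

150.000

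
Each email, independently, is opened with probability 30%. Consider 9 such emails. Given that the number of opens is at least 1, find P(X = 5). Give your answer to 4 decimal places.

0.0766

X ~ Binomial(9, 0.30). Want P(X=5 | X≥1) = P(X=5) / P(X≥1).
P(X=5) = C(9,5)·0.30^5·0.70^4 = 0.073514
P(X≥1) = 1 − 0.040354 = 0.959646
Ratio = 0.073514 / 0.959646 = 0.076605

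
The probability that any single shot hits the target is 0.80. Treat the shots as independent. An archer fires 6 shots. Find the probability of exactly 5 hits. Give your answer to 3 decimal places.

0.393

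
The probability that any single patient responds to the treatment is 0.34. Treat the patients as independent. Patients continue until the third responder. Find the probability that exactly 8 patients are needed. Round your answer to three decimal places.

Y = trial on which the third success occurs; negative binomial, r=3, p=0.34.
P(Y=8) = C(7,2) · p^3 · (1−p)^5
= 21 · 0.039304 · 0.12523 = 0.10337

0.103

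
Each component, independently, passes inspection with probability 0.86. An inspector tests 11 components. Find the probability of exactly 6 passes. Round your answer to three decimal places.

0.010

X ~ Binomial(n=11, p=0.86).
P(X=6) = C(11,6) · p^6 · (1−p)^5
= 462 · 0.40457 · 5.3782e-05 = 0.01005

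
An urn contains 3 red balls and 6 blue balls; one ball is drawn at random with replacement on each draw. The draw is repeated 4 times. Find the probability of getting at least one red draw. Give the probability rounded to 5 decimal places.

0.80247

P(at least one) = 1 − P(none) = 1 − (1 − 0.333333)^4
= 1 − 0.1975309 = 0.8024691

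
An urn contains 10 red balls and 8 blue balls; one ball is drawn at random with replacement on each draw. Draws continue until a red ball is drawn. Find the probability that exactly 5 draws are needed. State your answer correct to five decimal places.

0.02168

Geometric (trials to first success), p = 0.555556.
P(Y = 5) = (1−p)^4 · p = 0.039018 · 0.555556 = 0.0216769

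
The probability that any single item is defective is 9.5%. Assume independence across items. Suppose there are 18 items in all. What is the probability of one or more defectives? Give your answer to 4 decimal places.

0.8342

P(at least one) = 1 − P(none) = 1 − (1 − 0.095)^18
= 1 − 0.165834 = 0.834166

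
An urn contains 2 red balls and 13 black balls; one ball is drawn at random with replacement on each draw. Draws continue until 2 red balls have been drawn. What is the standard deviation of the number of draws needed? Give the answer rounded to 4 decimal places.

9.8742

Y = total draws until the second success; negative binomial with r=2, p=0.133333.
SD(Y) = √[r(1−p)/p²] = √(97.500000) = 9.874209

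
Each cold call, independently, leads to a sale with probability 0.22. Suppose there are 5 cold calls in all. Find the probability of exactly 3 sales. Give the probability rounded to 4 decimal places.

X ~ Binomial(n=5, p=0.22).
P(X=3) = C(5,3) · p^3 · (1−p)^2
= 10 · 0.010648 · 0.6084 = 0.064782

0.0648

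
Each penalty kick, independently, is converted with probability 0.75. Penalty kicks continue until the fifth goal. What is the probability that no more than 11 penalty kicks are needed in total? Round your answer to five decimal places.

Finishing within 11 penalty kicks ⇔ at least 5 successes in the first 11. With X ~ Binomial(11, 0.75), P(Y ≤ 11) = 1 − P(X ≤ 4).
  k=0: C(11,0)·0.75^0·0.25^11 = 0.0000002
  k=1: C(11,1)·0.75^1·0.25^10 = 0.0000079
  k=2: C(11,2)·0.75^2·0.25^9 = 0.0001180
  k=3: C(11,3)·0.75^3·0.25^8 = 0.0010622
  k=4: C(11,4)·0.75^4·0.25^7 = 0.0063729
1 − 0.0075612 = 0.9924388

0.99244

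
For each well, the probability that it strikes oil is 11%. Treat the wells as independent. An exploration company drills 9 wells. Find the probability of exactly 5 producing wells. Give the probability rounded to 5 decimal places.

0.00127

X ~ Binomial(n=9, p=0.11).
P(X=5) = C(9,5) · p^5 · (1−p)^4
= 126 · 1.6105e-05 · 0.62742 = 0.0012732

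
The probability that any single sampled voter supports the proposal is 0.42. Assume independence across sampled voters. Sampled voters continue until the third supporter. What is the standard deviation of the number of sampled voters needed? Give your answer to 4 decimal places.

3.1407

Y = total sampled voters until the third success; negative binomial with r=3, p=0.42.
SD(Y) = √[r(1−p)/p²] = √(9.863946) = 3.140692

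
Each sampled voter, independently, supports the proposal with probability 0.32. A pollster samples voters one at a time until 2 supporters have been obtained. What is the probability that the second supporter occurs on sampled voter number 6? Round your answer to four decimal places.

Y = trial on which the second success occurs; negative binomial, r=2, p=0.32.
P(Y=6) = C(5,1) · p^2 · (1−p)^4
= 5 · 0.1024 · 0.21381 = 0.109473

0.1095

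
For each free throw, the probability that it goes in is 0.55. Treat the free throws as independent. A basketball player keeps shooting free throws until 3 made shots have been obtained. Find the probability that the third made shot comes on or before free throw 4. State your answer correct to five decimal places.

0.39098

Finishing within 4 free throws ⇔ at least 3 successes in the first 4. With X ~ Binomial(4, 0.55), P(Y ≤ 4) = 1 − P(X ≤ 2).
  k=0: C(4,0)·0.55^0·0.45^4 = 0.0410063
  k=1: C(4,1)·0.55^1·0.45^3 = 0.2004750
  k=2: C(4,2)·0.55^2·0.45^2 = 0.3675375
1 − 0.6090188 = 0.3909813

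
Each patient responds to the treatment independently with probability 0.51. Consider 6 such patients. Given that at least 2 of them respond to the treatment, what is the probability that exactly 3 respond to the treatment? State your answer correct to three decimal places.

0.347

X ~ Binomial(6, 0.51). Want P(X=3 | X≥2) = P(X=3) / P(X≥2).
P(X=3) = C(6,3)·0.51^3·0.49^3 = 0.31213
P(X≥2) = 1 − 0.01384 − 0.08644 = 0.89972
Ratio = 0.31213 / 0.89972 = 0.34691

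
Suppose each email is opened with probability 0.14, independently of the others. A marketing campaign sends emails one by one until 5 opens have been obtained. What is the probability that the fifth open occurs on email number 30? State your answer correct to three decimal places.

0.029

Y = trial on which the fifth success occurs; negative binomial, r=5, p=0.14.
P(Y=30) = C(29,4) · p^5 · (1−p)^25
= 23751 · 5.3782e-05 · 0.023039 = 0.02943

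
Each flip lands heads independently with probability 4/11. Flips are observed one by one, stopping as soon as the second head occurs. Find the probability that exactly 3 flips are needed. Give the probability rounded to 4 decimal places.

0.1683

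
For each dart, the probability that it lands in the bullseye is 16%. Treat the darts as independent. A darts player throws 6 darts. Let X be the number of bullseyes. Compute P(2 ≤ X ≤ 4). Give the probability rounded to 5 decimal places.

0.24667

X ~ Binomial(6, 0.16); P(2 ≤ X ≤ 4) = Σ C(6,k) p^k (1−p)^(6−k) over k:
  k=2: C(6,2)·0.16^2·0.84^4 = 0.1911826
  k=3: C(6,3)·0.16^3·0.84^3 = 0.0485543
  k=4: C(6,4)·0.16^4·0.84^2 = 0.0069363
Total = 0.2466732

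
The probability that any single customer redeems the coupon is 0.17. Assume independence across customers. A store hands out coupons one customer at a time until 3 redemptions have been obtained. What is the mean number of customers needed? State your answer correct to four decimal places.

17.6471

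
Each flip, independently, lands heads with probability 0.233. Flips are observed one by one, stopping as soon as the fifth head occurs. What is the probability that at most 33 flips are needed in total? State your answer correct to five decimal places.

Finishing within 33 flips ⇔ at least 5 successes in the first 33. With X ~ Binomial(33, 0.233), P(Y ≤ 33) = 1 − P(X ≤ 4).
  k=0: C(33,0)·0.233^0·0.767^33 = 0.0001579
  k=1: C(33,1)·0.233^1·0.767^32 = 0.0015824
  k=2: C(33,2)·0.233^2·0.767^31 = 0.0076913
  k=3: C(33,3)·0.233^3·0.767^30 = 0.0241437
  k=4: C(33,4)·0.233^4·0.767^29 = 0.0550079
1 − 0.0885831 = 0.9114169

0.91142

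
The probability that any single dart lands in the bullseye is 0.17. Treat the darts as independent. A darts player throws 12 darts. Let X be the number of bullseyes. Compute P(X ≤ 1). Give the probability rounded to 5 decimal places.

0.36961

X ~ Binomial(12, 0.17); P(X ≤ 1) = Σ C(12,k) p^k (1−p)^(12−k) over k:
  k=0: C(12,0)·0.17^0·0.83^12 = 0.1068900
  k=1: C(12,1)·0.17^1·0.83^11 = 0.2627176
Total = 0.3696076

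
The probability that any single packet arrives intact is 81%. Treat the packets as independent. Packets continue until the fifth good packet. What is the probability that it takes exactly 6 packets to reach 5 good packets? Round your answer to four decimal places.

0.3312

Y = trial on which the fifth success occurs; negative binomial, r=5, p=0.81.
P(Y=6) = C(5,4) · p^5 · (1−p)^1
= 5 · 0.34868 · 0.19 = 0.331245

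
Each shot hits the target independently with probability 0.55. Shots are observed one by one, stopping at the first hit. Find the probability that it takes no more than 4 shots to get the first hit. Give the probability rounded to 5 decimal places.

0.95899

Y = number of shots to the first success; geometric, p = 0.55.
P(Y ≤ 4) = 1 − (1−p)^4 = 1 − 0.0410063 = 0.9589937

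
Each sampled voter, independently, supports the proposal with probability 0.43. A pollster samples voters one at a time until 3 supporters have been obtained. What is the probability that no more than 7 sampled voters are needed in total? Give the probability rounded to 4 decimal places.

0.6436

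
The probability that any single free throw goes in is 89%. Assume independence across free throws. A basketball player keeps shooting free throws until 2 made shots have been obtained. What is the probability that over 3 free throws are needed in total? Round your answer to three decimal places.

0.034

Needing more than 3 free throws ⇔ fewer than 2 successes in the first 3. With X ~ Binomial(3, 0.89), P(Y > 3) = P(X ≤ 1).
  k=0: C(3,0)·0.89^0·0.11^3 = 0.00133
  k=1: C(3,1)·0.89^1·0.11^2 = 0.03231
P(X ≤ 1) = 0.03364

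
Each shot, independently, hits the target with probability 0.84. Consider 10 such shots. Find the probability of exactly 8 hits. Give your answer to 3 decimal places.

X ~ Binomial(n=10, p=0.84).
P(X=8) = C(10,8) · p^8 · (1−p)^2
= 45 · 0.24788 · 0.0256 = 0.28555

0.286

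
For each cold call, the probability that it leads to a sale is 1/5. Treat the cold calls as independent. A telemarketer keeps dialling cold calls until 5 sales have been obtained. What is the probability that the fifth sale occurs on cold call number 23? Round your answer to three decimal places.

Y = trial on which the fifth success occurs; negative binomial, r=5, p=0.20.
P(Y=23) = C(22,4) · p^5 · (1−p)^18
= 7315 · 0.00032 · 0.018014 = 0.04217

0.042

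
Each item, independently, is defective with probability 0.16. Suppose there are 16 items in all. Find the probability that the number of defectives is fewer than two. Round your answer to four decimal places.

X ~ Binomial(16, 0.16); P(X ≤ 1) = Σ C(16,k) p^k (1−p)^(16−k) over k:
  k=0: C(16,0)·0.16^0·0.84^16 = 0.061442
  k=1: C(16,1)·0.16^1·0.84^15 = 0.187253
Total = 0.248696

0.2487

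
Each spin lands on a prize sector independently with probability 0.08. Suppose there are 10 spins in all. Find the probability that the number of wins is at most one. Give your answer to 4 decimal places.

X ~ Binomial(10, 0.08); P(X ≤ 1) = Σ C(10,k) p^k (1−p)^(10−k) over k:
  k=0: C(10,0)·0.08^0·0.92^10 = 0.434388
  k=1: C(10,1)·0.08^1·0.92^9 = 0.377729
Total = 0.812118

0.8121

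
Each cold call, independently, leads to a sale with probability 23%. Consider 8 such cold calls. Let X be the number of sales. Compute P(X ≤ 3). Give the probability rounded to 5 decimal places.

0.91201

X ~ Binomial(8, 0.23); P(X ≤ 3) = Σ C(8,k) p^k (1−p)^(8−k) over k:
  k=0: C(8,0)·0.23^0·0.77^8 = 0.1235736
  k=1: C(8,1)·0.23^1·0.77^7 = 0.2952928
  k=2: C(8,2)·0.23^2·0.77^6 = 0.3087152
  k=3: C(8,3)·0.23^3·0.77^5 = 0.1844273
Total = 0.9120090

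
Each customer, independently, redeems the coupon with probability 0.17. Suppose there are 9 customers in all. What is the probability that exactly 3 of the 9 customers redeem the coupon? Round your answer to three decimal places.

0.135

X ~ Binomial(n=9, p=0.17).
P(X=3) = C(9,3) · p^3 · (1−p)^6
= 84 · 0.004913 · 0.32694 = 0.13493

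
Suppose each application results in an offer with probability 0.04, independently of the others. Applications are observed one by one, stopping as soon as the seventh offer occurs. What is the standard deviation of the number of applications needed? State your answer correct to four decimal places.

Y = total applications until the seventh success; negative binomial with r=7, p=0.04.
SD(Y) = √[r(1−p)/p²] = √(4200.000000) = 64.807407

64.8074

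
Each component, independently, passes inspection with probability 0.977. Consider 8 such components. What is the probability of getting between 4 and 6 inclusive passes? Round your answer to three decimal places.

0.014

X ~ Binomial(8, 0.977); P(4 ≤ X ≤ 6) = Σ C(8,k) p^k (1−p)^(8−k) over k:
  k=4: C(8,4)·0.977^4·0.023^4 = 0.00002
  k=5: C(8,5)·0.977^5·0.023^3 = 0.00061
  k=6: C(8,6)·0.977^6·0.023^2 = 0.01288
Total = 0.01351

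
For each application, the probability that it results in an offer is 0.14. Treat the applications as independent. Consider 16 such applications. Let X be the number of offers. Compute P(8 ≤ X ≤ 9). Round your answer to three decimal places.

0.001

X ~ Binomial(16, 0.14); P(8 ≤ X ≤ 9) = Σ C(16,k) p^k (1−p)^(16−k) over k:
  k=8: C(16,8)·0.14^8·0.86^8 = 0.00057
  k=9: C(16,9)·0.14^9·0.86^7 = 0.00008
Total = 0.00065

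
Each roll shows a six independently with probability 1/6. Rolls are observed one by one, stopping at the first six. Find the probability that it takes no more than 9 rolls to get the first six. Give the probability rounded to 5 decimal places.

0.80619

Y = number of rolls to the first success; geometric, p = 0.166667.
P(Y ≤ 9) = 1 − (1−p)^9 = 1 − 0.1938067 = 0.8061933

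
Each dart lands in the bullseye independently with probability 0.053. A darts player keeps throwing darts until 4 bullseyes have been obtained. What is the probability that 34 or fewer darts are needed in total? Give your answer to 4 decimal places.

0.1037

Finishing within 34 darts ⇔ at least 4 successes in the first 34. With X ~ Binomial(34, 0.053), P(Y ≤ 34) = 1 − P(X ≤ 3).
  k=0: C(34,0)·0.053^0·0.947^34 = 0.157000
  k=1: C(34,1)·0.053^1·0.947^33 = 0.298747
  k=2: C(34,2)·0.053^2·0.947^32 = 0.275876
  k=3: C(34,3)·0.053^3·0.947^31 = 0.164690
1 − 0.896314 = 0.103686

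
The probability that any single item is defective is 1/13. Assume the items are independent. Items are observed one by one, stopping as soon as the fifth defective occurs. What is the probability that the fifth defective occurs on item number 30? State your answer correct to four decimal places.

0.0086

Y = trial on which the fifth success occurs; negative binomial, r=5, p=0.076923.
P(Y=30) = C(29,4) · p^5 · (1−p)^25
= 23751 · 2.6933e-06 · 0.13519 = 0.008648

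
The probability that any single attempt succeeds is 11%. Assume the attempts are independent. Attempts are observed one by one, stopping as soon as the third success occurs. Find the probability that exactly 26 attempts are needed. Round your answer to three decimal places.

0.027

Y = trial on which the third success occurs; negative binomial, r=3, p=0.11.
P(Y=26) = C(25,2) · p^3 · (1−p)^23
= 300 · 0.001331 · 0.068544 = 0.02737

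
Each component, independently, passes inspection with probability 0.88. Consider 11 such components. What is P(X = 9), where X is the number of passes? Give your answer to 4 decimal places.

X ~ Binomial(n=11, p=0.88).
P(X=9) = C(11,9) · p^9 · (1−p)^2
= 55 · 0.31648 · 0.0144 = 0.250651

0.2507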